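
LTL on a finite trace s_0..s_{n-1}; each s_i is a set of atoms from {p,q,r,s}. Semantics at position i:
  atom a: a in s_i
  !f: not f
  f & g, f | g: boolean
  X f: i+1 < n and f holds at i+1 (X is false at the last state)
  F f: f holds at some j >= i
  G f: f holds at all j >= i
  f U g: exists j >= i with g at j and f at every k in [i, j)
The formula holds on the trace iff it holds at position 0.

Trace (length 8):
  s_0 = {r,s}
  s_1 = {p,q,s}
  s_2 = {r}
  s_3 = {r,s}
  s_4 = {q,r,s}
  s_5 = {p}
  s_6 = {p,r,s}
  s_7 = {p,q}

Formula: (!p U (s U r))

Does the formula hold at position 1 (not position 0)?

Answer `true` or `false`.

Answer: true

Derivation:
s_0={r,s}: (!p U (s U r))=True !p=True p=False (s U r)=True s=True r=True
s_1={p,q,s}: (!p U (s U r))=True !p=False p=True (s U r)=True s=True r=False
s_2={r}: (!p U (s U r))=True !p=True p=False (s U r)=True s=False r=True
s_3={r,s}: (!p U (s U r))=True !p=True p=False (s U r)=True s=True r=True
s_4={q,r,s}: (!p U (s U r))=True !p=True p=False (s U r)=True s=True r=True
s_5={p}: (!p U (s U r))=False !p=False p=True (s U r)=False s=False r=False
s_6={p,r,s}: (!p U (s U r))=True !p=False p=True (s U r)=True s=True r=True
s_7={p,q}: (!p U (s U r))=False !p=False p=True (s U r)=False s=False r=False
Evaluating at position 1: result = True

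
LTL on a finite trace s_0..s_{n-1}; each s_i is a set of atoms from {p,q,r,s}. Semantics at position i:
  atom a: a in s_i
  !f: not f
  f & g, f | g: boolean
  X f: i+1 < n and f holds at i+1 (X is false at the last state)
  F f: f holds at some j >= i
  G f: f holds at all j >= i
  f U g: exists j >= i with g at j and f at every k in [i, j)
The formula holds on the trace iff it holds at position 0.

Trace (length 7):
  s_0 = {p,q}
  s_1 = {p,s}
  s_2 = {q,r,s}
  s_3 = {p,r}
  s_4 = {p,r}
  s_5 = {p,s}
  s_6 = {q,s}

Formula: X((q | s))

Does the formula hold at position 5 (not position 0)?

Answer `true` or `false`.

s_0={p,q}: X((q | s))=True (q | s)=True q=True s=False
s_1={p,s}: X((q | s))=True (q | s)=True q=False s=True
s_2={q,r,s}: X((q | s))=False (q | s)=True q=True s=True
s_3={p,r}: X((q | s))=False (q | s)=False q=False s=False
s_4={p,r}: X((q | s))=True (q | s)=False q=False s=False
s_5={p,s}: X((q | s))=True (q | s)=True q=False s=True
s_6={q,s}: X((q | s))=False (q | s)=True q=True s=True
Evaluating at position 5: result = True

Answer: true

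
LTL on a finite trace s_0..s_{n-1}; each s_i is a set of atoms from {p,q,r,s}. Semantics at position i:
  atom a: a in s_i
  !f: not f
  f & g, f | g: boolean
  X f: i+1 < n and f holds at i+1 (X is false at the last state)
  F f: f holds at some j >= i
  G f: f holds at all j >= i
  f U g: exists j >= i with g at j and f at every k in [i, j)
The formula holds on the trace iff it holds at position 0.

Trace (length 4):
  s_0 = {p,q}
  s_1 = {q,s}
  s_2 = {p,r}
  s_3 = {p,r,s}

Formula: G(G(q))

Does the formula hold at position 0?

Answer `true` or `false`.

s_0={p,q}: G(G(q))=False G(q)=False q=True
s_1={q,s}: G(G(q))=False G(q)=False q=True
s_2={p,r}: G(G(q))=False G(q)=False q=False
s_3={p,r,s}: G(G(q))=False G(q)=False q=False

Answer: false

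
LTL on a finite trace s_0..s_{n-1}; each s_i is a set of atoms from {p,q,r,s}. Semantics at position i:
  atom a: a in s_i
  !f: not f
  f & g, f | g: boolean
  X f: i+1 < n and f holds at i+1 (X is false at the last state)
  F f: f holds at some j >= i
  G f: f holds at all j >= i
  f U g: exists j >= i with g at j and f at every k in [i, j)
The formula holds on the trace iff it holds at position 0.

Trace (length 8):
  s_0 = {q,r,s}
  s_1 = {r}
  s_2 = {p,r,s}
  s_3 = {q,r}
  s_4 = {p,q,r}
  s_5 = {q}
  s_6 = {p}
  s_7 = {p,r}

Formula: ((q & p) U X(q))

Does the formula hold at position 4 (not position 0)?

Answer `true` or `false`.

Answer: true

Derivation:
s_0={q,r,s}: ((q & p) U X(q))=False (q & p)=False q=True p=False X(q)=False
s_1={r}: ((q & p) U X(q))=False (q & p)=False q=False p=False X(q)=False
s_2={p,r,s}: ((q & p) U X(q))=True (q & p)=False q=False p=True X(q)=True
s_3={q,r}: ((q & p) U X(q))=True (q & p)=False q=True p=False X(q)=True
s_4={p,q,r}: ((q & p) U X(q))=True (q & p)=True q=True p=True X(q)=True
s_5={q}: ((q & p) U X(q))=False (q & p)=False q=True p=False X(q)=False
s_6={p}: ((q & p) U X(q))=False (q & p)=False q=False p=True X(q)=False
s_7={p,r}: ((q & p) U X(q))=False (q & p)=False q=False p=True X(q)=False
Evaluating at position 4: result = True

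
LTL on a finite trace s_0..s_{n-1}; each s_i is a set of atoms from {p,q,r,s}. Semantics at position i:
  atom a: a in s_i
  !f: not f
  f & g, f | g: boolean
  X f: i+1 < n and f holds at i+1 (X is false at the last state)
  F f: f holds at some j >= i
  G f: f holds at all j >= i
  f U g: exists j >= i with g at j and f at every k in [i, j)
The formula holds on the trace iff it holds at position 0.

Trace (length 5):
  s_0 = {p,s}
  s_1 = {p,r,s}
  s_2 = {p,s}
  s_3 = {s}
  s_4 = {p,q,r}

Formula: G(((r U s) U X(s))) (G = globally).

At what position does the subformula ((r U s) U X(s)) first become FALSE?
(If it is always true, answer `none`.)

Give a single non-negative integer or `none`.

Answer: 3

Derivation:
s_0={p,s}: ((r U s) U X(s))=True (r U s)=True r=False s=True X(s)=True
s_1={p,r,s}: ((r U s) U X(s))=True (r U s)=True r=True s=True X(s)=True
s_2={p,s}: ((r U s) U X(s))=True (r U s)=True r=False s=True X(s)=True
s_3={s}: ((r U s) U X(s))=False (r U s)=True r=False s=True X(s)=False
s_4={p,q,r}: ((r U s) U X(s))=False (r U s)=False r=True s=False X(s)=False
G(((r U s) U X(s))) holds globally = False
First violation at position 3.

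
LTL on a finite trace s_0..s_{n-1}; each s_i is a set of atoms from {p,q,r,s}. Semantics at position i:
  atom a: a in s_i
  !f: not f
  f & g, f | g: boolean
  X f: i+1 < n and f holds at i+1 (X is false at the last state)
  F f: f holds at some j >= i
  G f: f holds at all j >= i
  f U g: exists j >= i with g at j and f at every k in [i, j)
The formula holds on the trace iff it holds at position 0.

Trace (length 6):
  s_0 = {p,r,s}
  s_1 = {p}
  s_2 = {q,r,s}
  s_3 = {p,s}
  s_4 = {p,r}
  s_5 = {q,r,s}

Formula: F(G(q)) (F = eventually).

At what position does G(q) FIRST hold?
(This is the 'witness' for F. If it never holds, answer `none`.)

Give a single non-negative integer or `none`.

Answer: 5

Derivation:
s_0={p,r,s}: G(q)=False q=False
s_1={p}: G(q)=False q=False
s_2={q,r,s}: G(q)=False q=True
s_3={p,s}: G(q)=False q=False
s_4={p,r}: G(q)=False q=False
s_5={q,r,s}: G(q)=True q=True
F(G(q)) holds; first witness at position 5.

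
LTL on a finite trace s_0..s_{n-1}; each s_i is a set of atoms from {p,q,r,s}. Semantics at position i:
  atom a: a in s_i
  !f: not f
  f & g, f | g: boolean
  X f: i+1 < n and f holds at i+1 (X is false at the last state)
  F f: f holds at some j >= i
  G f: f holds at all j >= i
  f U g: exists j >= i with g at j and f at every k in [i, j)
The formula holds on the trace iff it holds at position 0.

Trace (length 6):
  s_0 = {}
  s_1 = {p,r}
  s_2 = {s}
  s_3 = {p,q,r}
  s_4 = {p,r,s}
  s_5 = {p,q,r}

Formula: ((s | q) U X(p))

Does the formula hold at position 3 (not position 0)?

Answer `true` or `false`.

Answer: true

Derivation:
s_0={}: ((s | q) U X(p))=True (s | q)=False s=False q=False X(p)=True p=False
s_1={p,r}: ((s | q) U X(p))=False (s | q)=False s=False q=False X(p)=False p=True
s_2={s}: ((s | q) U X(p))=True (s | q)=True s=True q=False X(p)=True p=False
s_3={p,q,r}: ((s | q) U X(p))=True (s | q)=True s=False q=True X(p)=True p=True
s_4={p,r,s}: ((s | q) U X(p))=True (s | q)=True s=True q=False X(p)=True p=True
s_5={p,q,r}: ((s | q) U X(p))=False (s | q)=True s=False q=True X(p)=False p=True
Evaluating at position 3: result = True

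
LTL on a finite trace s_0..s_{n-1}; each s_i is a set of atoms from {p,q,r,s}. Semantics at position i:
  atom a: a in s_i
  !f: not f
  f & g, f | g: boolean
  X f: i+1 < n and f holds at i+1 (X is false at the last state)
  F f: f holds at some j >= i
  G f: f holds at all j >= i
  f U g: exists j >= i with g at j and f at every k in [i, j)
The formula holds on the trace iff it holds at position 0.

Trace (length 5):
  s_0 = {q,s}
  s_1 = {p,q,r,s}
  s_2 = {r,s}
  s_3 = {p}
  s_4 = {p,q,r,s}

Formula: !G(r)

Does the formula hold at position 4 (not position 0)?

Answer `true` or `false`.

Answer: false

Derivation:
s_0={q,s}: !G(r)=True G(r)=False r=False
s_1={p,q,r,s}: !G(r)=True G(r)=False r=True
s_2={r,s}: !G(r)=True G(r)=False r=True
s_3={p}: !G(r)=True G(r)=False r=False
s_4={p,q,r,s}: !G(r)=False G(r)=True r=True
Evaluating at position 4: result = False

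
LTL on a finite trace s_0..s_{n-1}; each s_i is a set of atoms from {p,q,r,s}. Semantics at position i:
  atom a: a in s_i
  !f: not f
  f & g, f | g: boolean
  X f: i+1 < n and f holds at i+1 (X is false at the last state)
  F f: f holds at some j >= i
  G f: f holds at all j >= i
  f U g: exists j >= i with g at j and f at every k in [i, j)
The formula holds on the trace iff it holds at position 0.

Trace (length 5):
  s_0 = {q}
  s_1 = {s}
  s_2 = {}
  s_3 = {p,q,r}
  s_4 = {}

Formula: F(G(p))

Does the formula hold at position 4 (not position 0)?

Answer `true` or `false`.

Answer: false

Derivation:
s_0={q}: F(G(p))=False G(p)=False p=False
s_1={s}: F(G(p))=False G(p)=False p=False
s_2={}: F(G(p))=False G(p)=False p=False
s_3={p,q,r}: F(G(p))=False G(p)=False p=True
s_4={}: F(G(p))=False G(p)=False p=False
Evaluating at position 4: result = False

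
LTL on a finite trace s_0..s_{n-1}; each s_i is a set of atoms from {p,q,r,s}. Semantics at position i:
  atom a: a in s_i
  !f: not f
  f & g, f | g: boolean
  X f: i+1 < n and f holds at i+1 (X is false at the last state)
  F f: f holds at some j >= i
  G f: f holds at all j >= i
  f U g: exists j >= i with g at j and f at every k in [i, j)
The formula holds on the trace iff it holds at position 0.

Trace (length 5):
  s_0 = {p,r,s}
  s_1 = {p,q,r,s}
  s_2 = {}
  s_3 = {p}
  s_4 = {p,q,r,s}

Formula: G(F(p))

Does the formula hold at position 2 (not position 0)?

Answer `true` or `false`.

s_0={p,r,s}: G(F(p))=True F(p)=True p=True
s_1={p,q,r,s}: G(F(p))=True F(p)=True p=True
s_2={}: G(F(p))=True F(p)=True p=False
s_3={p}: G(F(p))=True F(p)=True p=True
s_4={p,q,r,s}: G(F(p))=True F(p)=True p=True
Evaluating at position 2: result = True

Answer: true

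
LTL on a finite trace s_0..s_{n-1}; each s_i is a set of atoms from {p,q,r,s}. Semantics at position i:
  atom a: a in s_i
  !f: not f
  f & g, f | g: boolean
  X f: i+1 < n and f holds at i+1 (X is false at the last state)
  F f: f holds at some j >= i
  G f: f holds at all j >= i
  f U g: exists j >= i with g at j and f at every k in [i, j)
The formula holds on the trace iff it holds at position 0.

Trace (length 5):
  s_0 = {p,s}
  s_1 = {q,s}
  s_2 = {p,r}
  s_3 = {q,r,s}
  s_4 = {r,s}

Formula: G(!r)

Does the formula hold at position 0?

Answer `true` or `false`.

s_0={p,s}: G(!r)=False !r=True r=False
s_1={q,s}: G(!r)=False !r=True r=False
s_2={p,r}: G(!r)=False !r=False r=True
s_3={q,r,s}: G(!r)=False !r=False r=True
s_4={r,s}: G(!r)=False !r=False r=True

Answer: false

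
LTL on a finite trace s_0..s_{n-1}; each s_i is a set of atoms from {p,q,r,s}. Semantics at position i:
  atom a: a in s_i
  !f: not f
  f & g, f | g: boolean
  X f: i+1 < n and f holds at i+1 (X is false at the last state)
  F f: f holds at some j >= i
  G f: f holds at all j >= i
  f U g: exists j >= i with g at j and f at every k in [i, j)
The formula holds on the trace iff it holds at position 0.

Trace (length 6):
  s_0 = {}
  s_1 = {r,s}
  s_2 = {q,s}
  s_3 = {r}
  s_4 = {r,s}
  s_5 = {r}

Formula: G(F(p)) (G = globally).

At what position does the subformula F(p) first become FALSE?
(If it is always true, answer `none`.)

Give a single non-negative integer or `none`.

Answer: 0

Derivation:
s_0={}: F(p)=False p=False
s_1={r,s}: F(p)=False p=False
s_2={q,s}: F(p)=False p=False
s_3={r}: F(p)=False p=False
s_4={r,s}: F(p)=False p=False
s_5={r}: F(p)=False p=False
G(F(p)) holds globally = False
First violation at position 0.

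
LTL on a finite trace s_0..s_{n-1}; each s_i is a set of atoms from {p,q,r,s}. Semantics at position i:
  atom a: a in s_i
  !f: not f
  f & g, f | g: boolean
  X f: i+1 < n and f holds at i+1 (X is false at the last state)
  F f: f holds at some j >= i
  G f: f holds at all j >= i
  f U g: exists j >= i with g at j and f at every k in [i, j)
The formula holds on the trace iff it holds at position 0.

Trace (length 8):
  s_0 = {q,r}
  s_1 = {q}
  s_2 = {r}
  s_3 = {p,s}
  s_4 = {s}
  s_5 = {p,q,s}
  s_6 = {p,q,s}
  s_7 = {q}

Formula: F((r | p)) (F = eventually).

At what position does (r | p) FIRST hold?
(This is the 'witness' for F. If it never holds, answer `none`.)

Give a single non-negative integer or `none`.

Answer: 0

Derivation:
s_0={q,r}: (r | p)=True r=True p=False
s_1={q}: (r | p)=False r=False p=False
s_2={r}: (r | p)=True r=True p=False
s_3={p,s}: (r | p)=True r=False p=True
s_4={s}: (r | p)=False r=False p=False
s_5={p,q,s}: (r | p)=True r=False p=True
s_6={p,q,s}: (r | p)=True r=False p=True
s_7={q}: (r | p)=False r=False p=False
F((r | p)) holds; first witness at position 0.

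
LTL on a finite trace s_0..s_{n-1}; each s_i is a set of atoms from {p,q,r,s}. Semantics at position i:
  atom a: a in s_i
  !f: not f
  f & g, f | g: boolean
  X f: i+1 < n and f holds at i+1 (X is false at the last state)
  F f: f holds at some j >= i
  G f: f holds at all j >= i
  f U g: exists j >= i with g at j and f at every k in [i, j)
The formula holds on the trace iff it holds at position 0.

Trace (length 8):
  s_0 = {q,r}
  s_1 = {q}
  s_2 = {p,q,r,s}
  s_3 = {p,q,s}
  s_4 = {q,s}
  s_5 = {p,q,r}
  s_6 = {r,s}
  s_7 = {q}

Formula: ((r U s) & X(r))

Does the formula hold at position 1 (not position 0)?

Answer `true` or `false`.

Answer: false

Derivation:
s_0={q,r}: ((r U s) & X(r))=False (r U s)=False r=True s=False X(r)=False
s_1={q}: ((r U s) & X(r))=False (r U s)=False r=False s=False X(r)=True
s_2={p,q,r,s}: ((r U s) & X(r))=False (r U s)=True r=True s=True X(r)=False
s_3={p,q,s}: ((r U s) & X(r))=False (r U s)=True r=False s=True X(r)=False
s_4={q,s}: ((r U s) & X(r))=True (r U s)=True r=False s=True X(r)=True
s_5={p,q,r}: ((r U s) & X(r))=True (r U s)=True r=True s=False X(r)=True
s_6={r,s}: ((r U s) & X(r))=False (r U s)=True r=True s=True X(r)=False
s_7={q}: ((r U s) & X(r))=False (r U s)=False r=False s=False X(r)=False
Evaluating at position 1: result = False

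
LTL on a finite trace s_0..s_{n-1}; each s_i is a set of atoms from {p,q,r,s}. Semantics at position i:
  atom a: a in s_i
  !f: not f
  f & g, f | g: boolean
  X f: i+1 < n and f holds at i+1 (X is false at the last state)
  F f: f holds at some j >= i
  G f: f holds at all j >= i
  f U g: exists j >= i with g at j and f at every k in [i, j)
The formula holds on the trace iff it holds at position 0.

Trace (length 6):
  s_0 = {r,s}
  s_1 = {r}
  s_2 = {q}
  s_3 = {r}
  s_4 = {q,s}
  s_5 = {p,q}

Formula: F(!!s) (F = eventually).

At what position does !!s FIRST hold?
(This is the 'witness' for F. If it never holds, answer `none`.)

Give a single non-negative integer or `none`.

s_0={r,s}: !!s=True !s=False s=True
s_1={r}: !!s=False !s=True s=False
s_2={q}: !!s=False !s=True s=False
s_3={r}: !!s=False !s=True s=False
s_4={q,s}: !!s=True !s=False s=True
s_5={p,q}: !!s=False !s=True s=False
F(!!s) holds; first witness at position 0.

Answer: 0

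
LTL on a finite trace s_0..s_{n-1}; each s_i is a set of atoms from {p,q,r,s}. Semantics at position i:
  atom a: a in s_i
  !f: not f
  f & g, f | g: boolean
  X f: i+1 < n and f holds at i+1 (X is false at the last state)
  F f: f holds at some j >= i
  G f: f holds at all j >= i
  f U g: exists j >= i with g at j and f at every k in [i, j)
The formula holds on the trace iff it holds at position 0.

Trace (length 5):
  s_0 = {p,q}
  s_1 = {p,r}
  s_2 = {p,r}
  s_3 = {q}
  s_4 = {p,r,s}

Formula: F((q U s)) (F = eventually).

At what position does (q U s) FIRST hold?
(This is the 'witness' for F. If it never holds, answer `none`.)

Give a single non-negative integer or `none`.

Answer: 3

Derivation:
s_0={p,q}: (q U s)=False q=True s=False
s_1={p,r}: (q U s)=False q=False s=False
s_2={p,r}: (q U s)=False q=False s=False
s_3={q}: (q U s)=True q=True s=False
s_4={p,r,s}: (q U s)=True q=False s=True
F((q U s)) holds; first witness at position 3.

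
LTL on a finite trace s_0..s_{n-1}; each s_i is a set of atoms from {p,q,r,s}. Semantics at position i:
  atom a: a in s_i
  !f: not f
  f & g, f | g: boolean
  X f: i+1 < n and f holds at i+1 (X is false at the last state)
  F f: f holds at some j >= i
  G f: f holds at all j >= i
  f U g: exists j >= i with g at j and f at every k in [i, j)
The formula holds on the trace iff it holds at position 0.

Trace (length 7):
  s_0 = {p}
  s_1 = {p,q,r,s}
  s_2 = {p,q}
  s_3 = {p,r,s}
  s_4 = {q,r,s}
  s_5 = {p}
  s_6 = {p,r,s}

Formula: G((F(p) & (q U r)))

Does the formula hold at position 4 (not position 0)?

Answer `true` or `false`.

s_0={p}: G((F(p) & (q U r)))=False (F(p) & (q U r))=False F(p)=True p=True (q U r)=False q=False r=False
s_1={p,q,r,s}: G((F(p) & (q U r)))=False (F(p) & (q U r))=True F(p)=True p=True (q U r)=True q=True r=True
s_2={p,q}: G((F(p) & (q U r)))=False (F(p) & (q U r))=True F(p)=True p=True (q U r)=True q=True r=False
s_3={p,r,s}: G((F(p) & (q U r)))=False (F(p) & (q U r))=True F(p)=True p=True (q U r)=True q=False r=True
s_4={q,r,s}: G((F(p) & (q U r)))=False (F(p) & (q U r))=True F(p)=True p=False (q U r)=True q=True r=True
s_5={p}: G((F(p) & (q U r)))=False (F(p) & (q U r))=False F(p)=True p=True (q U r)=False q=False r=False
s_6={p,r,s}: G((F(p) & (q U r)))=True (F(p) & (q U r))=True F(p)=True p=True (q U r)=True q=False r=True
Evaluating at position 4: result = False

Answer: false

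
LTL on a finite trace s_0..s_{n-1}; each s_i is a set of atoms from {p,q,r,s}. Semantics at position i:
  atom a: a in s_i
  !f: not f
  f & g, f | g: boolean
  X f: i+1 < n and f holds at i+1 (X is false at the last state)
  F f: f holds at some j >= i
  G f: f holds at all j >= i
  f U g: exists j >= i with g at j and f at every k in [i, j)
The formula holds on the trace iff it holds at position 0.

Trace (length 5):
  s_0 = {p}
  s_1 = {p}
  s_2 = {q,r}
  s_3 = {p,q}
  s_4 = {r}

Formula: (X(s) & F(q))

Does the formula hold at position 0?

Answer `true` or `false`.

s_0={p}: (X(s) & F(q))=False X(s)=False s=False F(q)=True q=False
s_1={p}: (X(s) & F(q))=False X(s)=False s=False F(q)=True q=False
s_2={q,r}: (X(s) & F(q))=False X(s)=False s=False F(q)=True q=True
s_3={p,q}: (X(s) & F(q))=False X(s)=False s=False F(q)=True q=True
s_4={r}: (X(s) & F(q))=False X(s)=False s=False F(q)=False q=False

Answer: false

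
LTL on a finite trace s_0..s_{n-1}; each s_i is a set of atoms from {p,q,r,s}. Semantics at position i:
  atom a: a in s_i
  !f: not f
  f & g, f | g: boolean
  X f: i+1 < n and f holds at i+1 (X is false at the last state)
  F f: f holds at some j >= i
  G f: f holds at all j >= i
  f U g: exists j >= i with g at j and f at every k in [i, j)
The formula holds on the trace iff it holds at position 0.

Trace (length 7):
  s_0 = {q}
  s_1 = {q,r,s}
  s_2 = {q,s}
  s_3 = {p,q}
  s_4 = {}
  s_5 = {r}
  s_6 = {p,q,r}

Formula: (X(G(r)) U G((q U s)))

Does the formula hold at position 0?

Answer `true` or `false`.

s_0={q}: (X(G(r)) U G((q U s)))=False X(G(r))=False G(r)=False r=False G((q U s))=False (q U s)=True q=True s=False
s_1={q,r,s}: (X(G(r)) U G((q U s)))=False X(G(r))=False G(r)=False r=True G((q U s))=False (q U s)=True q=True s=True
s_2={q,s}: (X(G(r)) U G((q U s)))=False X(G(r))=False G(r)=False r=False G((q U s))=False (q U s)=True q=True s=True
s_3={p,q}: (X(G(r)) U G((q U s)))=False X(G(r))=False G(r)=False r=False G((q U s))=False (q U s)=False q=True s=False
s_4={}: (X(G(r)) U G((q U s)))=False X(G(r))=True G(r)=False r=False G((q U s))=False (q U s)=False q=False s=False
s_5={r}: (X(G(r)) U G((q U s)))=False X(G(r))=True G(r)=True r=True G((q U s))=False (q U s)=False q=False s=False
s_6={p,q,r}: (X(G(r)) U G((q U s)))=False X(G(r))=False G(r)=True r=True G((q U s))=False (q U s)=False q=True s=False

Answer: false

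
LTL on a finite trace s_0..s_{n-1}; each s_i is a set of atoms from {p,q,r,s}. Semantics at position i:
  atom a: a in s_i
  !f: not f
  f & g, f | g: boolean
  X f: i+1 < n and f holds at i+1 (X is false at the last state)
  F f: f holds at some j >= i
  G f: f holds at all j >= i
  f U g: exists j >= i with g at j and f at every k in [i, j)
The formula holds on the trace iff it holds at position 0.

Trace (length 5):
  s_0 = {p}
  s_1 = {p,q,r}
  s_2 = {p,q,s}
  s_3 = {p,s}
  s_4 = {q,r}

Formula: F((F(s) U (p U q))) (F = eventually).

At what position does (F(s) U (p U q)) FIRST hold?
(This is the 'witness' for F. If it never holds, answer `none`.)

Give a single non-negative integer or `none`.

Answer: 0

Derivation:
s_0={p}: (F(s) U (p U q))=True F(s)=True s=False (p U q)=True p=True q=False
s_1={p,q,r}: (F(s) U (p U q))=True F(s)=True s=False (p U q)=True p=True q=True
s_2={p,q,s}: (F(s) U (p U q))=True F(s)=True s=True (p U q)=True p=True q=True
s_3={p,s}: (F(s) U (p U q))=True F(s)=True s=True (p U q)=True p=True q=False
s_4={q,r}: (F(s) U (p U q))=True F(s)=False s=False (p U q)=True p=False q=True
F((F(s) U (p U q))) holds; first witness at position 0.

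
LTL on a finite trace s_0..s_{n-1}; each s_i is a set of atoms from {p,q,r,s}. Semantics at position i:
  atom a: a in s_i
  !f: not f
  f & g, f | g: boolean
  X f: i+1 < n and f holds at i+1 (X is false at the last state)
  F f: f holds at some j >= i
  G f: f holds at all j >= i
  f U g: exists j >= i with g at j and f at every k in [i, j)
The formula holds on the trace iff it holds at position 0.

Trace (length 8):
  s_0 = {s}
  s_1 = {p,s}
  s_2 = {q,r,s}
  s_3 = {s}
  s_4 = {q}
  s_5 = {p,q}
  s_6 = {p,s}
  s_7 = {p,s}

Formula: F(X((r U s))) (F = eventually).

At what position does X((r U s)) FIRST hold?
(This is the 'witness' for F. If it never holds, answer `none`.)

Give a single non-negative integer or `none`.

s_0={s}: X((r U s))=True (r U s)=True r=False s=True
s_1={p,s}: X((r U s))=True (r U s)=True r=False s=True
s_2={q,r,s}: X((r U s))=True (r U s)=True r=True s=True
s_3={s}: X((r U s))=False (r U s)=True r=False s=True
s_4={q}: X((r U s))=False (r U s)=False r=False s=False
s_5={p,q}: X((r U s))=True (r U s)=False r=False s=False
s_6={p,s}: X((r U s))=True (r U s)=True r=False s=True
s_7={p,s}: X((r U s))=False (r U s)=True r=False s=True
F(X((r U s))) holds; first witness at position 0.

Answer: 0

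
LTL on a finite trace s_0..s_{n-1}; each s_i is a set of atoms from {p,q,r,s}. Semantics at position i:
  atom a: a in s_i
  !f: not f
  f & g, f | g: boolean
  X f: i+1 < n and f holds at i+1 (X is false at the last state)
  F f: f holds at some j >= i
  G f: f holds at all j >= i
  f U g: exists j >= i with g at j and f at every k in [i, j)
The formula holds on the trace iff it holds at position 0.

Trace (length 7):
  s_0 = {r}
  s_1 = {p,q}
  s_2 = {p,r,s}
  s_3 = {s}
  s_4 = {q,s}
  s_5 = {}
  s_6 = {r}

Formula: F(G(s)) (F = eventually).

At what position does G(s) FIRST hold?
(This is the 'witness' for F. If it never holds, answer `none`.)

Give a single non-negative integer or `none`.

Answer: none

Derivation:
s_0={r}: G(s)=False s=False
s_1={p,q}: G(s)=False s=False
s_2={p,r,s}: G(s)=False s=True
s_3={s}: G(s)=False s=True
s_4={q,s}: G(s)=False s=True
s_5={}: G(s)=False s=False
s_6={r}: G(s)=False s=False
F(G(s)) does not hold (no witness exists).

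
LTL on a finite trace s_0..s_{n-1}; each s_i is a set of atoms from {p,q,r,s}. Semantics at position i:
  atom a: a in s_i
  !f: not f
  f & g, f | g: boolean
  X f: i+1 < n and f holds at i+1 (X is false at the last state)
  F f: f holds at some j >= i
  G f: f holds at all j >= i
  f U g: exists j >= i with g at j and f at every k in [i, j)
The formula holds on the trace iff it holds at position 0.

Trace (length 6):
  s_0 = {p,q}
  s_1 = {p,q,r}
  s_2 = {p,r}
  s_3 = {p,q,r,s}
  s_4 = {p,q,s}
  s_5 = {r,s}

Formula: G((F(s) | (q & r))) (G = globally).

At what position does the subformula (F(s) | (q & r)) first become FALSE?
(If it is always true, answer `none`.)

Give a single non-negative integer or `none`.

Answer: none

Derivation:
s_0={p,q}: (F(s) | (q & r))=True F(s)=True s=False (q & r)=False q=True r=False
s_1={p,q,r}: (F(s) | (q & r))=True F(s)=True s=False (q & r)=True q=True r=True
s_2={p,r}: (F(s) | (q & r))=True F(s)=True s=False (q & r)=False q=False r=True
s_3={p,q,r,s}: (F(s) | (q & r))=True F(s)=True s=True (q & r)=True q=True r=True
s_4={p,q,s}: (F(s) | (q & r))=True F(s)=True s=True (q & r)=False q=True r=False
s_5={r,s}: (F(s) | (q & r))=True F(s)=True s=True (q & r)=False q=False r=True
G((F(s) | (q & r))) holds globally = True
No violation — formula holds at every position.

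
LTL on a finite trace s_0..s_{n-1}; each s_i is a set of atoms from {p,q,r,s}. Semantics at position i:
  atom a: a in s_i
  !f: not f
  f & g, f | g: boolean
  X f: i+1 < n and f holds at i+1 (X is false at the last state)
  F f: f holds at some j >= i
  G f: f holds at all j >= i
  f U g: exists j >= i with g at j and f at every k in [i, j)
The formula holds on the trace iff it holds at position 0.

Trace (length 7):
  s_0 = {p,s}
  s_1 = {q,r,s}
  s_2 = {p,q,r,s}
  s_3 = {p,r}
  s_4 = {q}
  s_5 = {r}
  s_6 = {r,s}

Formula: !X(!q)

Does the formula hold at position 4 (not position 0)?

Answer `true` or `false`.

Answer: false

Derivation:
s_0={p,s}: !X(!q)=True X(!q)=False !q=True q=False
s_1={q,r,s}: !X(!q)=True X(!q)=False !q=False q=True
s_2={p,q,r,s}: !X(!q)=False X(!q)=True !q=False q=True
s_3={p,r}: !X(!q)=True X(!q)=False !q=True q=False
s_4={q}: !X(!q)=False X(!q)=True !q=False q=True
s_5={r}: !X(!q)=False X(!q)=True !q=True q=False
s_6={r,s}: !X(!q)=True X(!q)=False !q=True q=False
Evaluating at position 4: result = False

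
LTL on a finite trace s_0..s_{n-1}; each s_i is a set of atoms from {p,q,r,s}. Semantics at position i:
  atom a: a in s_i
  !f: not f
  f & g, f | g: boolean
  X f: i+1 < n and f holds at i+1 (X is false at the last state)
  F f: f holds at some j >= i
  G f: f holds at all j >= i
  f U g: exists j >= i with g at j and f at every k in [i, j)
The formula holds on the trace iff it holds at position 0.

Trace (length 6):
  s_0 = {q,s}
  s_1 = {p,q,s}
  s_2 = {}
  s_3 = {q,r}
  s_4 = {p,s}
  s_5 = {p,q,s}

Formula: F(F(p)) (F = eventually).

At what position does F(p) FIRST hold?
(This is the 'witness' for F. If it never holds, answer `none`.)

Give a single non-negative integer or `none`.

Answer: 0

Derivation:
s_0={q,s}: F(p)=True p=False
s_1={p,q,s}: F(p)=True p=True
s_2={}: F(p)=True p=False
s_3={q,r}: F(p)=True p=False
s_4={p,s}: F(p)=True p=True
s_5={p,q,s}: F(p)=True p=True
F(F(p)) holds; first witness at position 0.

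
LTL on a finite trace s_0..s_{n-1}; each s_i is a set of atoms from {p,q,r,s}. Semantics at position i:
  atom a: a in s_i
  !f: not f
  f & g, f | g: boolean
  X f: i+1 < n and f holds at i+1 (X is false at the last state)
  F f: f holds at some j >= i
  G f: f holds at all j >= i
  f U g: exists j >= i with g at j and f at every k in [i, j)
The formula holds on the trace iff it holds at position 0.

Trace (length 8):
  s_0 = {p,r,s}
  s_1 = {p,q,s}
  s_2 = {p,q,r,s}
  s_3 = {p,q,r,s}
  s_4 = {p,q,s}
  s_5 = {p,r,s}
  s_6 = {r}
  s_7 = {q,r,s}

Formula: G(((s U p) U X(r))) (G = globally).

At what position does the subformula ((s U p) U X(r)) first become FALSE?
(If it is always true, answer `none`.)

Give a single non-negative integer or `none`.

s_0={p,r,s}: ((s U p) U X(r))=True (s U p)=True s=True p=True X(r)=False r=True
s_1={p,q,s}: ((s U p) U X(r))=True (s U p)=True s=True p=True X(r)=True r=False
s_2={p,q,r,s}: ((s U p) U X(r))=True (s U p)=True s=True p=True X(r)=True r=True
s_3={p,q,r,s}: ((s U p) U X(r))=True (s U p)=True s=True p=True X(r)=False r=True
s_4={p,q,s}: ((s U p) U X(r))=True (s U p)=True s=True p=True X(r)=True r=False
s_5={p,r,s}: ((s U p) U X(r))=True (s U p)=True s=True p=True X(r)=True r=True
s_6={r}: ((s U p) U X(r))=True (s U p)=False s=False p=False X(r)=True r=True
s_7={q,r,s}: ((s U p) U X(r))=False (s U p)=False s=True p=False X(r)=False r=True
G(((s U p) U X(r))) holds globally = False
First violation at position 7.

Answer: 7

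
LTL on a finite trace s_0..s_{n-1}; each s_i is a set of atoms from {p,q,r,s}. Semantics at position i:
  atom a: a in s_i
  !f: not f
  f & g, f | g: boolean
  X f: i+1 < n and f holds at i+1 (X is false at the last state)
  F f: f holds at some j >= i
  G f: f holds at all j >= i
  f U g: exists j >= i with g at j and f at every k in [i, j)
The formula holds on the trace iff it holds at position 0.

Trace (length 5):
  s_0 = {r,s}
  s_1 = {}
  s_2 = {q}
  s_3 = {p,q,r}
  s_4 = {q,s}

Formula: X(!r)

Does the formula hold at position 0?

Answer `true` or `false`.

s_0={r,s}: X(!r)=True !r=False r=True
s_1={}: X(!r)=True !r=True r=False
s_2={q}: X(!r)=False !r=True r=False
s_3={p,q,r}: X(!r)=True !r=False r=True
s_4={q,s}: X(!r)=False !r=True r=False

Answer: true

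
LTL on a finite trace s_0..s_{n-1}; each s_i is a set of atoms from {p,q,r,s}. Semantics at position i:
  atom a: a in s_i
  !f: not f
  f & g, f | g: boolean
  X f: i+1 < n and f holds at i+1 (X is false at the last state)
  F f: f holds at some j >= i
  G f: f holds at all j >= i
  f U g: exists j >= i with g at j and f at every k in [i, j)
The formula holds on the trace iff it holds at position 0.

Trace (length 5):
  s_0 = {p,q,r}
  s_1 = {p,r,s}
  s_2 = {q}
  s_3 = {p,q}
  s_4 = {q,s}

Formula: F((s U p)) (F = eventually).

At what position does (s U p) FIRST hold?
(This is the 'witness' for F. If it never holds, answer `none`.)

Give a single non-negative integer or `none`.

s_0={p,q,r}: (s U p)=True s=False p=True
s_1={p,r,s}: (s U p)=True s=True p=True
s_2={q}: (s U p)=False s=False p=False
s_3={p,q}: (s U p)=True s=False p=True
s_4={q,s}: (s U p)=False s=True p=False
F((s U p)) holds; first witness at position 0.

Answer: 0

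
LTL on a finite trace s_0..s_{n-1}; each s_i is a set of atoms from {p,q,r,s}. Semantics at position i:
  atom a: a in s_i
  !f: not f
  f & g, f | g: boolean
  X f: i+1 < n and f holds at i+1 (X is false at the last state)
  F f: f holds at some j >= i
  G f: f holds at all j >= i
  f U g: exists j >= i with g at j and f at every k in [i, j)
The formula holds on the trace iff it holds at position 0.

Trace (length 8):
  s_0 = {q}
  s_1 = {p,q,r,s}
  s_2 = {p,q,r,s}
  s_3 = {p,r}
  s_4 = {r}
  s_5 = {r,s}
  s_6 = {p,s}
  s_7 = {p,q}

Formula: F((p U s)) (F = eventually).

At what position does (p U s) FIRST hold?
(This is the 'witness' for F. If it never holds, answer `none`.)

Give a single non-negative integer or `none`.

s_0={q}: (p U s)=False p=False s=False
s_1={p,q,r,s}: (p U s)=True p=True s=True
s_2={p,q,r,s}: (p U s)=True p=True s=True
s_3={p,r}: (p U s)=False p=True s=False
s_4={r}: (p U s)=False p=False s=False
s_5={r,s}: (p U s)=True p=False s=True
s_6={p,s}: (p U s)=True p=True s=True
s_7={p,q}: (p U s)=False p=True s=False
F((p U s)) holds; first witness at position 1.

Answer: 1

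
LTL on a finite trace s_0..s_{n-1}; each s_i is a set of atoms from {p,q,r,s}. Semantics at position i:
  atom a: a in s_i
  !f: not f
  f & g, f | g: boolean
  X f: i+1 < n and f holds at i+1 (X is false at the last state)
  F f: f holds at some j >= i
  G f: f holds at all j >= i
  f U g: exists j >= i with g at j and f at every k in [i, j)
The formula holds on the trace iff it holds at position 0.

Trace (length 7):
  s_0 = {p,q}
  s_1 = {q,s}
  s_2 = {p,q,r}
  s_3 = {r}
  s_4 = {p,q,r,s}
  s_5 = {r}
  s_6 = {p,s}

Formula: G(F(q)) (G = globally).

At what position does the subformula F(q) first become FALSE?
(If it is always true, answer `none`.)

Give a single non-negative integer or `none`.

s_0={p,q}: F(q)=True q=True
s_1={q,s}: F(q)=True q=True
s_2={p,q,r}: F(q)=True q=True
s_3={r}: F(q)=True q=False
s_4={p,q,r,s}: F(q)=True q=True
s_5={r}: F(q)=False q=False
s_6={p,s}: F(q)=False q=False
G(F(q)) holds globally = False
First violation at position 5.

Answer: 5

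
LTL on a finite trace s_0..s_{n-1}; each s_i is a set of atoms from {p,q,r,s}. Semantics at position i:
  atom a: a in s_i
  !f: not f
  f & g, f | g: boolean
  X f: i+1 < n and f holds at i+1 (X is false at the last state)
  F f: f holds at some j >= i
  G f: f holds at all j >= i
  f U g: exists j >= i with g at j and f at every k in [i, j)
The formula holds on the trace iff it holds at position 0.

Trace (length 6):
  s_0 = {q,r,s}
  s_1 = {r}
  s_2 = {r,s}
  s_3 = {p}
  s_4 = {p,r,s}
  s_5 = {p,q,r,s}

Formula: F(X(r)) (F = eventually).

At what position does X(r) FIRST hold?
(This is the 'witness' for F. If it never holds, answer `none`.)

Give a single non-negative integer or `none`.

s_0={q,r,s}: X(r)=True r=True
s_1={r}: X(r)=True r=True
s_2={r,s}: X(r)=False r=True
s_3={p}: X(r)=True r=False
s_4={p,r,s}: X(r)=True r=True
s_5={p,q,r,s}: X(r)=False r=True
F(X(r)) holds; first witness at position 0.

Answer: 0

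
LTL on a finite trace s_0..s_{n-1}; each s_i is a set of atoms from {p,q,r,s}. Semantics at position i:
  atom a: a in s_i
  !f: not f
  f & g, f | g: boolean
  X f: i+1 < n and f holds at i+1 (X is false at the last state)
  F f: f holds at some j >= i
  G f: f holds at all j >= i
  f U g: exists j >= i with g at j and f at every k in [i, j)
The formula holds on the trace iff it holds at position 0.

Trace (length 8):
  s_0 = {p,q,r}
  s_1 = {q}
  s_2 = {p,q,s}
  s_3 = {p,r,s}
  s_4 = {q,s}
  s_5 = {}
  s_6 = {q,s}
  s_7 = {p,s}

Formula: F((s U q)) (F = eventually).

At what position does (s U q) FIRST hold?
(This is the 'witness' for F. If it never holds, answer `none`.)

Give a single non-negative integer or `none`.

Answer: 0

Derivation:
s_0={p,q,r}: (s U q)=True s=False q=True
s_1={q}: (s U q)=True s=False q=True
s_2={p,q,s}: (s U q)=True s=True q=True
s_3={p,r,s}: (s U q)=True s=True q=False
s_4={q,s}: (s U q)=True s=True q=True
s_5={}: (s U q)=False s=False q=False
s_6={q,s}: (s U q)=True s=True q=True
s_7={p,s}: (s U q)=False s=True q=False
F((s U q)) holds; first witness at position 0.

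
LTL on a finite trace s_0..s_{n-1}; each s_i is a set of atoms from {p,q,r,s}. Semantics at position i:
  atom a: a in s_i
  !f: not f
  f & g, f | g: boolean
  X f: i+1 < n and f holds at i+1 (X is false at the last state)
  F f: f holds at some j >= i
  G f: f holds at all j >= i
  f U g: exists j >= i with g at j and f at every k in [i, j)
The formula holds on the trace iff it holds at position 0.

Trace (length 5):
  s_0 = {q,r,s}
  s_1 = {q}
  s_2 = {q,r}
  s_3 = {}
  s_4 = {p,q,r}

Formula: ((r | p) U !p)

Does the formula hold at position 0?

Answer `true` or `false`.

Answer: true

Derivation:
s_0={q,r,s}: ((r | p) U !p)=True (r | p)=True r=True p=False !p=True
s_1={q}: ((r | p) U !p)=True (r | p)=False r=False p=False !p=True
s_2={q,r}: ((r | p) U !p)=True (r | p)=True r=True p=False !p=True
s_3={}: ((r | p) U !p)=True (r | p)=False r=False p=False !p=True
s_4={p,q,r}: ((r | p) U !p)=False (r | p)=True r=True p=True !p=False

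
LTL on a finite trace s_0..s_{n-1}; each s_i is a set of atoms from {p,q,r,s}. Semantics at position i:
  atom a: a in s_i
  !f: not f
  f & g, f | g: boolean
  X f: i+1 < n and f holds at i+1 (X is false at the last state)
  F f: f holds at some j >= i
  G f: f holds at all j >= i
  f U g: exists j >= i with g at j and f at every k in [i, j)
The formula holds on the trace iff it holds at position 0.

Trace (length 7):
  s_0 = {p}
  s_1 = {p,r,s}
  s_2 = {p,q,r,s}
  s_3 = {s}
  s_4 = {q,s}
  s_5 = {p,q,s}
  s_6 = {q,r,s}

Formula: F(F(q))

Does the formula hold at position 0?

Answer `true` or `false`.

Answer: true

Derivation:
s_0={p}: F(F(q))=True F(q)=True q=False
s_1={p,r,s}: F(F(q))=True F(q)=True q=False
s_2={p,q,r,s}: F(F(q))=True F(q)=True q=True
s_3={s}: F(F(q))=True F(q)=True q=False
s_4={q,s}: F(F(q))=True F(q)=True q=True
s_5={p,q,s}: F(F(q))=True F(q)=True q=True
s_6={q,r,s}: F(F(q))=True F(q)=True q=True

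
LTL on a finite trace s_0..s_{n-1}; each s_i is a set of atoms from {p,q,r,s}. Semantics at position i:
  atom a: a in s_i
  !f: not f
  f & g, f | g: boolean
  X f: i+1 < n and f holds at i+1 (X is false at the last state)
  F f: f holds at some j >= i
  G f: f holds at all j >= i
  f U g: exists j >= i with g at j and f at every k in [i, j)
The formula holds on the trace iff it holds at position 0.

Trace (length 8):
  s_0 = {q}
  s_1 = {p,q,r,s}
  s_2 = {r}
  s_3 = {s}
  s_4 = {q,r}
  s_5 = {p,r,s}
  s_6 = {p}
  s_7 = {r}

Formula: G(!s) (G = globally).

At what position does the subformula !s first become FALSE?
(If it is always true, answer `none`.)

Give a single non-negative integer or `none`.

s_0={q}: !s=True s=False
s_1={p,q,r,s}: !s=False s=True
s_2={r}: !s=True s=False
s_3={s}: !s=False s=True
s_4={q,r}: !s=True s=False
s_5={p,r,s}: !s=False s=True
s_6={p}: !s=True s=False
s_7={r}: !s=True s=False
G(!s) holds globally = False
First violation at position 1.

Answer: 1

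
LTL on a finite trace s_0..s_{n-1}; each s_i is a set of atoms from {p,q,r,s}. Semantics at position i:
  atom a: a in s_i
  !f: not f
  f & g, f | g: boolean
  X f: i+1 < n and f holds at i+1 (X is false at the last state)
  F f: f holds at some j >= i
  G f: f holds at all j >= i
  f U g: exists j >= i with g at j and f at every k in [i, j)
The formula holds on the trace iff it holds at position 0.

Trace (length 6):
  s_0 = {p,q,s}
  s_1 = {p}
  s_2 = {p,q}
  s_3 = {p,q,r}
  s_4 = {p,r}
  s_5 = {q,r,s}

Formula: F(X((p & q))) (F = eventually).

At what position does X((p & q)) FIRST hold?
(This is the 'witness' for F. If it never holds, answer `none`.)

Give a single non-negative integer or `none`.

Answer: 1

Derivation:
s_0={p,q,s}: X((p & q))=False (p & q)=True p=True q=True
s_1={p}: X((p & q))=True (p & q)=False p=True q=False
s_2={p,q}: X((p & q))=True (p & q)=True p=True q=True
s_3={p,q,r}: X((p & q))=False (p & q)=True p=True q=True
s_4={p,r}: X((p & q))=False (p & q)=False p=True q=False
s_5={q,r,s}: X((p & q))=False (p & q)=False p=False q=True
F(X((p & q))) holds; first witness at position 1.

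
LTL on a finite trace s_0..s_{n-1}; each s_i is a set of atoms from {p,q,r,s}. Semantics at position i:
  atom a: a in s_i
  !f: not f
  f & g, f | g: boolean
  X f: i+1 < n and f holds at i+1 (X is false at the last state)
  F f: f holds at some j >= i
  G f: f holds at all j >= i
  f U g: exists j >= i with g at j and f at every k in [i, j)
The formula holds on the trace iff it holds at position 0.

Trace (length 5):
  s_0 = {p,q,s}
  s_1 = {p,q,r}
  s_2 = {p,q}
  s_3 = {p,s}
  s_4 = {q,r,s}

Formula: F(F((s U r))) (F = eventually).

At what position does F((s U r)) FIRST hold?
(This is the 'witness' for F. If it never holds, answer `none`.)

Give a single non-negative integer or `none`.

s_0={p,q,s}: F((s U r))=True (s U r)=True s=True r=False
s_1={p,q,r}: F((s U r))=True (s U r)=True s=False r=True
s_2={p,q}: F((s U r))=True (s U r)=False s=False r=False
s_3={p,s}: F((s U r))=True (s U r)=True s=True r=False
s_4={q,r,s}: F((s U r))=True (s U r)=True s=True r=True
F(F((s U r))) holds; first witness at position 0.

Answer: 0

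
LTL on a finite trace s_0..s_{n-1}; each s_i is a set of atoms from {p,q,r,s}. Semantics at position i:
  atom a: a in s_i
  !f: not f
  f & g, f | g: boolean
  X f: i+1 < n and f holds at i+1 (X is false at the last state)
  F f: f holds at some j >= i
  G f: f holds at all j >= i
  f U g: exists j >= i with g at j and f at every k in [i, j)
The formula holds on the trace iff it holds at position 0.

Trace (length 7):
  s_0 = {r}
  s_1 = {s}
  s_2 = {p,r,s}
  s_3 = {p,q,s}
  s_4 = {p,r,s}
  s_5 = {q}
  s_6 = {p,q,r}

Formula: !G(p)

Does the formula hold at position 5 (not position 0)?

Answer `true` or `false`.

Answer: true

Derivation:
s_0={r}: !G(p)=True G(p)=False p=False
s_1={s}: !G(p)=True G(p)=False p=False
s_2={p,r,s}: !G(p)=True G(p)=False p=True
s_3={p,q,s}: !G(p)=True G(p)=False p=True
s_4={p,r,s}: !G(p)=True G(p)=False p=True
s_5={q}: !G(p)=True G(p)=False p=False
s_6={p,q,r}: !G(p)=False G(p)=True p=True
Evaluating at position 5: result = True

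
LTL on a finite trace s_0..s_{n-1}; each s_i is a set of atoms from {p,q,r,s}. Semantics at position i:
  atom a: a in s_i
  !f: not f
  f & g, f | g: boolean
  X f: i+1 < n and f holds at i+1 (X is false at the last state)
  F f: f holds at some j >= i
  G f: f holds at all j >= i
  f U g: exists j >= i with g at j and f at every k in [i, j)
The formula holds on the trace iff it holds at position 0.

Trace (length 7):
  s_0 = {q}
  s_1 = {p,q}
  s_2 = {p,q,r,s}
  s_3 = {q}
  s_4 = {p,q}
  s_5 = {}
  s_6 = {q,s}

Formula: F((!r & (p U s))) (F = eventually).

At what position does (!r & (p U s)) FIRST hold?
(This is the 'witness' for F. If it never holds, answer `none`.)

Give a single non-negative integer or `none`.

s_0={q}: (!r & (p U s))=False !r=True r=False (p U s)=False p=False s=False
s_1={p,q}: (!r & (p U s))=True !r=True r=False (p U s)=True p=True s=False
s_2={p,q,r,s}: (!r & (p U s))=False !r=False r=True (p U s)=True p=True s=True
s_3={q}: (!r & (p U s))=False !r=True r=False (p U s)=False p=False s=False
s_4={p,q}: (!r & (p U s))=False !r=True r=False (p U s)=False p=True s=False
s_5={}: (!r & (p U s))=False !r=True r=False (p U s)=False p=False s=False
s_6={q,s}: (!r & (p U s))=True !r=True r=False (p U s)=True p=False s=True
F((!r & (p U s))) holds; first witness at position 1.

Answer: 1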